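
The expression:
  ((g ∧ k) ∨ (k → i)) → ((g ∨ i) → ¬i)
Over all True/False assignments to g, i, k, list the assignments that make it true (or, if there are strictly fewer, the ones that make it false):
is true only for:
  g=False, i=False, k=False;
  g=False, i=False, k=True;
  g=True, i=False, k=False;
  g=True, i=False, k=True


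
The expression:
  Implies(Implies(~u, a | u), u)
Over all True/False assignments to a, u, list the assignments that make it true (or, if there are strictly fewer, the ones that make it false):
is false only for:
  a=True, u=False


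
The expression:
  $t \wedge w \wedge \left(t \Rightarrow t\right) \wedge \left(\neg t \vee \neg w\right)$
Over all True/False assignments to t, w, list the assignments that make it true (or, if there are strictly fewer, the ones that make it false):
is never true.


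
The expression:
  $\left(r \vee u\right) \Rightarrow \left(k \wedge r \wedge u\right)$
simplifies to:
$\left(\neg r \wedge \neg u\right) \vee \left(k \wedge r \wedge u\right)$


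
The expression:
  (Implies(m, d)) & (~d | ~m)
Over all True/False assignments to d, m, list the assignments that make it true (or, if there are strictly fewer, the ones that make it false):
is true only for:
  d=False, m=False;
  d=True, m=False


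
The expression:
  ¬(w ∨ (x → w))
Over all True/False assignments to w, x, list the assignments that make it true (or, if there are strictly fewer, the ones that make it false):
is true only for:
  w=False, x=True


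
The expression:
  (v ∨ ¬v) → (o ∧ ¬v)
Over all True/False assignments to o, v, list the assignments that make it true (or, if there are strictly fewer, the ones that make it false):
is true only for:
  o=True, v=False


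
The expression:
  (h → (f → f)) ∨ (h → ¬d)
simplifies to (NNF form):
True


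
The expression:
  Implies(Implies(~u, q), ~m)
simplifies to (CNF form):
(~m | ~q) & (~m | ~u)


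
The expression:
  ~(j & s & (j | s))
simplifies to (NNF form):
~j | ~s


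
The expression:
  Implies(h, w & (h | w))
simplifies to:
w | ~h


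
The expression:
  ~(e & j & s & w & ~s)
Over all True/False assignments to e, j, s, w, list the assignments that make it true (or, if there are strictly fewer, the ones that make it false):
is always true.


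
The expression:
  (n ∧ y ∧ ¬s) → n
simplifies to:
True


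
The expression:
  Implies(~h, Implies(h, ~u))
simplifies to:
True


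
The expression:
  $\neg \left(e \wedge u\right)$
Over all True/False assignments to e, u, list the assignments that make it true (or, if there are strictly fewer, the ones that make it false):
is false only for:
  e=True, u=True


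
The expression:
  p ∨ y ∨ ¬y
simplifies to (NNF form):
True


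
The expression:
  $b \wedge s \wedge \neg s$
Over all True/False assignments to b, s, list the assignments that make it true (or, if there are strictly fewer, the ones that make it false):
is never true.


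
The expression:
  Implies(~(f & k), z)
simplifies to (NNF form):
z | (f & k)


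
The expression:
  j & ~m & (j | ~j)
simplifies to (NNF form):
j & ~m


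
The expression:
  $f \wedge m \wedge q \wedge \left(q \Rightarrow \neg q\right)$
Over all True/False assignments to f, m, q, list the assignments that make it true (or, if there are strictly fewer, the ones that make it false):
is never true.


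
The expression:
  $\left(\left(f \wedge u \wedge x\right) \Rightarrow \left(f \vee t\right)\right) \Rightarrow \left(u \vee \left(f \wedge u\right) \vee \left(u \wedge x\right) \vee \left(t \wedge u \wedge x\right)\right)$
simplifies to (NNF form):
$u$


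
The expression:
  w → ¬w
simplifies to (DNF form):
¬w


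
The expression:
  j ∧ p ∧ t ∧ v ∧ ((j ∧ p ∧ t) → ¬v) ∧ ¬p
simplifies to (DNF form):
False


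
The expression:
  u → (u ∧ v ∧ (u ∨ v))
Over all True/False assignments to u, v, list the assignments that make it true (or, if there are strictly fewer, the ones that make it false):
is false only for:
  u=True, v=False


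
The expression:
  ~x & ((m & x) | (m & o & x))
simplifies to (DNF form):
False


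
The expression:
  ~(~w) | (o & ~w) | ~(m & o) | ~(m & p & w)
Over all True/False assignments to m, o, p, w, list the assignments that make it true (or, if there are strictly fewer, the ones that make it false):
is always true.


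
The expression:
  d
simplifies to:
d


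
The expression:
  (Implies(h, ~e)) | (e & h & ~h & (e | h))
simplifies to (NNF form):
~e | ~h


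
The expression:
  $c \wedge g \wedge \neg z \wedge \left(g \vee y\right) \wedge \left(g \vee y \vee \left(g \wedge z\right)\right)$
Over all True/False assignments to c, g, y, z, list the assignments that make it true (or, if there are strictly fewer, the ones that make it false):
is true only for:
  c=True, g=True, y=False, z=False;
  c=True, g=True, y=True, z=False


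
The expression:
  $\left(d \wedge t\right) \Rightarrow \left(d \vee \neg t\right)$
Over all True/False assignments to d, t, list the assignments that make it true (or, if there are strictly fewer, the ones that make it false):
is always true.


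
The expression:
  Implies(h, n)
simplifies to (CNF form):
n | ~h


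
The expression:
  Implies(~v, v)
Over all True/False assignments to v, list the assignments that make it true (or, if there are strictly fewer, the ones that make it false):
is true only for:
  v=True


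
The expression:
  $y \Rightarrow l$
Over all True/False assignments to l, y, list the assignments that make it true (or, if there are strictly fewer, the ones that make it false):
is false only for:
  l=False, y=True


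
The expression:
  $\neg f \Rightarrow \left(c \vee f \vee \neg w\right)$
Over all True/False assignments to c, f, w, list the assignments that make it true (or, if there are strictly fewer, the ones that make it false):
is false only for:
  c=False, f=False, w=True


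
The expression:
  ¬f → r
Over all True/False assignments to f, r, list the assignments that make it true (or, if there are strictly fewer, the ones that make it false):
is false only for:
  f=False, r=False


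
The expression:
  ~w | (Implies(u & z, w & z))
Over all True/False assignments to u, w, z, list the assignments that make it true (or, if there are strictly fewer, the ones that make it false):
is always true.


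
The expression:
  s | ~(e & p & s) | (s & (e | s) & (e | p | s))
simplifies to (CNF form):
True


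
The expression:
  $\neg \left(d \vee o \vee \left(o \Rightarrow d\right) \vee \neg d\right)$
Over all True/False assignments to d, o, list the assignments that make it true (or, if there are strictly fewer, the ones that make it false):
is never true.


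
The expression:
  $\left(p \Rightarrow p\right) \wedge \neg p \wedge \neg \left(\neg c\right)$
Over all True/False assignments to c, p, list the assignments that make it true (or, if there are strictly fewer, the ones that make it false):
is true only for:
  c=True, p=False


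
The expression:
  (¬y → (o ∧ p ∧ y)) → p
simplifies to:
p ∨ ¬y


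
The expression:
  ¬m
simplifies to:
¬m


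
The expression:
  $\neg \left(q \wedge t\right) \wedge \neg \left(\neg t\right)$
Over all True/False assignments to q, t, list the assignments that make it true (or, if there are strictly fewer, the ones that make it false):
is true only for:
  q=False, t=True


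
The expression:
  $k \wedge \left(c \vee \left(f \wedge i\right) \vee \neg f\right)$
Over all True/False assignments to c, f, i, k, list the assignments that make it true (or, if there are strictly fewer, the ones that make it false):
is true only for:
  c=False, f=False, i=False, k=True;
  c=False, f=False, i=True, k=True;
  c=False, f=True, i=True, k=True;
  c=True, f=False, i=False, k=True;
  c=True, f=False, i=True, k=True;
  c=True, f=True, i=False, k=True;
  c=True, f=True, i=True, k=True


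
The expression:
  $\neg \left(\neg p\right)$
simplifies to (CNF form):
$p$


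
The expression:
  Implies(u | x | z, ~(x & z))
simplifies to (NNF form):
~x | ~z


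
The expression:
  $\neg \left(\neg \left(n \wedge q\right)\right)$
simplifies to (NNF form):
$n \wedge q$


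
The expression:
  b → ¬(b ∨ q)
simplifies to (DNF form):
¬b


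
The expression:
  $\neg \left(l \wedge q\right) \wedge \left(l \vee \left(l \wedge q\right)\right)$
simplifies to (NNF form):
$l \wedge \neg q$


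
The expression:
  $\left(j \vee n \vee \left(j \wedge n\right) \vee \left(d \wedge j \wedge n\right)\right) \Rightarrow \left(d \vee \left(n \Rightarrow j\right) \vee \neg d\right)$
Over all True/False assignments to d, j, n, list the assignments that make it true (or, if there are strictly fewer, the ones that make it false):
is always true.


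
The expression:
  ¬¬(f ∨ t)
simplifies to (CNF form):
f ∨ t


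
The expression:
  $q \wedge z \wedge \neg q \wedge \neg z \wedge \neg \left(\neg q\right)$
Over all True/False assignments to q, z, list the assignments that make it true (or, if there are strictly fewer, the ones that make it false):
is never true.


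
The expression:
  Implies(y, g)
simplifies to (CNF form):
g | ~y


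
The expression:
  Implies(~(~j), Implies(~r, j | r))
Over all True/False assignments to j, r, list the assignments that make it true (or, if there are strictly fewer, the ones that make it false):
is always true.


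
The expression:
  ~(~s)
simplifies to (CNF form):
s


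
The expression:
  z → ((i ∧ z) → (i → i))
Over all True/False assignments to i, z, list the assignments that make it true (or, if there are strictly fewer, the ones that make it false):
is always true.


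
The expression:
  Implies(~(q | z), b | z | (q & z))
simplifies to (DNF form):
b | q | z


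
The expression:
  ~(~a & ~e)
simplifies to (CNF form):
a | e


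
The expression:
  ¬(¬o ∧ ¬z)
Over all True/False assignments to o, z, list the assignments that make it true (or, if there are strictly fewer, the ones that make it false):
is false only for:
  o=False, z=False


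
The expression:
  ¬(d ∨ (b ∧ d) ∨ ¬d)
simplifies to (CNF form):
False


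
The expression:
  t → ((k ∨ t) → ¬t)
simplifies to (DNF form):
¬t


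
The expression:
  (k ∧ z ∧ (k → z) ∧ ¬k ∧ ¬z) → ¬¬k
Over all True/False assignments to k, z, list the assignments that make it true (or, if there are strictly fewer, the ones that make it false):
is always true.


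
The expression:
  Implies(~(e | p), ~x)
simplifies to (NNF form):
e | p | ~x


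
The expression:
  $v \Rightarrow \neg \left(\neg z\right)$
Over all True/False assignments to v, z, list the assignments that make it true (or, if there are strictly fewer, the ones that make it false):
is false only for:
  v=True, z=False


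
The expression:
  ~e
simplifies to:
~e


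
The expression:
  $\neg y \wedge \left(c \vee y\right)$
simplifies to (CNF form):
$c \wedge \neg y$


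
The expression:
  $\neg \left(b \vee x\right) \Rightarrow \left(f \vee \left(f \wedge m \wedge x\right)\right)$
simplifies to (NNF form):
$b \vee f \vee x$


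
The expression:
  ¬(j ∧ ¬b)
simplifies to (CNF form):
b ∨ ¬j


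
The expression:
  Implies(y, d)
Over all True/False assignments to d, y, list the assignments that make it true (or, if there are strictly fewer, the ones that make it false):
is false only for:
  d=False, y=True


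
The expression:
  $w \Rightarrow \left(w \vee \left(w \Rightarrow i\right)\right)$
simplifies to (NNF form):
$\text{True}$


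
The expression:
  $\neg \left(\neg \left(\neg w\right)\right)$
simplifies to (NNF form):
$\neg w$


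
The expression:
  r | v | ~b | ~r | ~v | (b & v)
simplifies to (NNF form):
True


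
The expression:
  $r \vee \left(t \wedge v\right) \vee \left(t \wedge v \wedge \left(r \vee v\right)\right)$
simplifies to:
$r \vee \left(t \wedge v\right)$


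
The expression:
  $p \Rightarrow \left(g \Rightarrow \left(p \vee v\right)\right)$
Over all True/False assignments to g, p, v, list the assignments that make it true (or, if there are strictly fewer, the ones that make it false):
is always true.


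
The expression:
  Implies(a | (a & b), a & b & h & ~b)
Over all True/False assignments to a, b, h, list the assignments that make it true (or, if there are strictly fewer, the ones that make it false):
is true only for:
  a=False, b=False, h=False;
  a=False, b=False, h=True;
  a=False, b=True, h=False;
  a=False, b=True, h=True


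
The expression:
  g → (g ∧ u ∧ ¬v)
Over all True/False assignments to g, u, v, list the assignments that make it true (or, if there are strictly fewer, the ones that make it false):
is false only for:
  g=True, u=False, v=False;
  g=True, u=False, v=True;
  g=True, u=True, v=True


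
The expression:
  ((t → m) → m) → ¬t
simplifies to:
¬t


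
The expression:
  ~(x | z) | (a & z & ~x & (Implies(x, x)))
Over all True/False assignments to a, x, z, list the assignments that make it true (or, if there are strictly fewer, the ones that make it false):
is true only for:
  a=False, x=False, z=False;
  a=True, x=False, z=False;
  a=True, x=False, z=True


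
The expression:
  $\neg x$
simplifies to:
$\neg x$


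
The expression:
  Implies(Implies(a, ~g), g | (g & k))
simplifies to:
g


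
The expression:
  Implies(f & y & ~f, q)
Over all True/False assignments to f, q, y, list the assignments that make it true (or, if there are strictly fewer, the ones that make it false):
is always true.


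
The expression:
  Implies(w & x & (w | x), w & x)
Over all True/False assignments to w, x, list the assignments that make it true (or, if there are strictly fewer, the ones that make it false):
is always true.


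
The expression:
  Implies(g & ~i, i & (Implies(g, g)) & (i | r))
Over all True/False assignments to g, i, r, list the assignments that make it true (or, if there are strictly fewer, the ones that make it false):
is false only for:
  g=True, i=False, r=False;
  g=True, i=False, r=True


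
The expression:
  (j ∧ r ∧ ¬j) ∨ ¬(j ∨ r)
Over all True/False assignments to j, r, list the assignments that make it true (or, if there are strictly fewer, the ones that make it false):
is true only for:
  j=False, r=False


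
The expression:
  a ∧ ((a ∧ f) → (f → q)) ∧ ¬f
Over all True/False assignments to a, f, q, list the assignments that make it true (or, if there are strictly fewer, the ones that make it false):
is true only for:
  a=True, f=False, q=False;
  a=True, f=False, q=True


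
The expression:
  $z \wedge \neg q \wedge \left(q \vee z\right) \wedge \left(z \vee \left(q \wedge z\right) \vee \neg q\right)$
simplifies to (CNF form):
$z \wedge \neg q$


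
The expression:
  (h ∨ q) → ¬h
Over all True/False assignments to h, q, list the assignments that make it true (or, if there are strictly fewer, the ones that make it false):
is true only for:
  h=False, q=False;
  h=False, q=True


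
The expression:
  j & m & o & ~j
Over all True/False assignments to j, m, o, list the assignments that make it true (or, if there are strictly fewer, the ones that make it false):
is never true.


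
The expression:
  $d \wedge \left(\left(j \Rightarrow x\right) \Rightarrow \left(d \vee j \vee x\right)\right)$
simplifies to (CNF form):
$d$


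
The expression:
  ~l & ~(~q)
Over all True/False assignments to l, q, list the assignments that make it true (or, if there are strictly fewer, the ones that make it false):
is true only for:
  l=False, q=True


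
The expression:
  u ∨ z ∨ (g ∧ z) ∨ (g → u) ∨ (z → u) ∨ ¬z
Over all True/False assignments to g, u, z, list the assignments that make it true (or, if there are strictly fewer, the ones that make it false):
is always true.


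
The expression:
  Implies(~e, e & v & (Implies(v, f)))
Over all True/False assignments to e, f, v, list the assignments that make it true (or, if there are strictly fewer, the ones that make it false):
is true only for:
  e=True, f=False, v=False;
  e=True, f=False, v=True;
  e=True, f=True, v=False;
  e=True, f=True, v=True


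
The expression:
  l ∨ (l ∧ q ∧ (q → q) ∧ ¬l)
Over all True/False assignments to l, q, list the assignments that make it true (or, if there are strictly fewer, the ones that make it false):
is true only for:
  l=True, q=False;
  l=True, q=True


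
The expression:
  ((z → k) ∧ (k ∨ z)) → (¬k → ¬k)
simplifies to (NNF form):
True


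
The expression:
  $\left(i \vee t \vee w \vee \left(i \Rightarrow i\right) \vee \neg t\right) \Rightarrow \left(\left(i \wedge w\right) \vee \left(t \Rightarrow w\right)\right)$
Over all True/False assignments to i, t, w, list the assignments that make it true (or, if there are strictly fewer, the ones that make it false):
is false only for:
  i=False, t=True, w=False;
  i=True, t=True, w=False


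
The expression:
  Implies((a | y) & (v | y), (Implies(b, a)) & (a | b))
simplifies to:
a | ~y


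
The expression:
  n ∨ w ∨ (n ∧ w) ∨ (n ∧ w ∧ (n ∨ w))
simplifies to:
n ∨ w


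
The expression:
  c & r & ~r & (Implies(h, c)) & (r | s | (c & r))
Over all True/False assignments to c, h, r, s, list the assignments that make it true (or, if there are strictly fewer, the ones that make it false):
is never true.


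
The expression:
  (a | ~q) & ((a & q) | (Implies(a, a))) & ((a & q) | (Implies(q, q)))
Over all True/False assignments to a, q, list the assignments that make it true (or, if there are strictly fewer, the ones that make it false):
is false only for:
  a=False, q=True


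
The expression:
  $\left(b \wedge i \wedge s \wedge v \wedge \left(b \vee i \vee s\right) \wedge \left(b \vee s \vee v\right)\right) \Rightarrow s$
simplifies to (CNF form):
$\text{True}$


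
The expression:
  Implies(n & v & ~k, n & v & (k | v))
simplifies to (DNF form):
True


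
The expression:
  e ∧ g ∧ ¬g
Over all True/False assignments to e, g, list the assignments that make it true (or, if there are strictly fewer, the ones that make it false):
is never true.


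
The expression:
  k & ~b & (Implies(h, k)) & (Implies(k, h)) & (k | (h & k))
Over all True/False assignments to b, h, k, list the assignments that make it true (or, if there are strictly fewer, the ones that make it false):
is true only for:
  b=False, h=True, k=True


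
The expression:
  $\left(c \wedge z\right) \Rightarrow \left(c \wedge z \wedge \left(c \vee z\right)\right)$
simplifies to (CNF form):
$\text{True}$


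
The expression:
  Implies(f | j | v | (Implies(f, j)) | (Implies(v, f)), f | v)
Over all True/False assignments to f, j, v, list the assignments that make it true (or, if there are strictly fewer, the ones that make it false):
is false only for:
  f=False, j=False, v=False;
  f=False, j=True, v=False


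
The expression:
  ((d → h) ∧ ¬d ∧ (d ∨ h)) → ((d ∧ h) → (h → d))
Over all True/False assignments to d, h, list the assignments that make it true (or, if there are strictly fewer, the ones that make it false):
is always true.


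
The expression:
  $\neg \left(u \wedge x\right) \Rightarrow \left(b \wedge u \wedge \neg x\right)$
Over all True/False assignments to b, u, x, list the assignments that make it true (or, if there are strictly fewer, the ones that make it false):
is true only for:
  b=False, u=True, x=True;
  b=True, u=True, x=False;
  b=True, u=True, x=True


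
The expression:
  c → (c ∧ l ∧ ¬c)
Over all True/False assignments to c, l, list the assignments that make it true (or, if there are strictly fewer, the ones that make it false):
is true only for:
  c=False, l=False;
  c=False, l=True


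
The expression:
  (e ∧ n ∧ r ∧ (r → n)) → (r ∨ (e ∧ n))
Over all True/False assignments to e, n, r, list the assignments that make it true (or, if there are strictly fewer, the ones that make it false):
is always true.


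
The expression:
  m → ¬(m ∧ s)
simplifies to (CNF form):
¬m ∨ ¬s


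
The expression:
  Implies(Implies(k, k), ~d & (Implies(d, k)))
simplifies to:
~d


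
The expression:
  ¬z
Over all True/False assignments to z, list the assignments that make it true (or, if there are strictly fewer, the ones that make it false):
is true only for:
  z=False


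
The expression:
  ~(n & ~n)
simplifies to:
True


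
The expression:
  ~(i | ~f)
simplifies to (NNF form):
f & ~i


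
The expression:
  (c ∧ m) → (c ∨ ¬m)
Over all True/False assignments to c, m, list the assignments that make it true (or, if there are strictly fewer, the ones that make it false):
is always true.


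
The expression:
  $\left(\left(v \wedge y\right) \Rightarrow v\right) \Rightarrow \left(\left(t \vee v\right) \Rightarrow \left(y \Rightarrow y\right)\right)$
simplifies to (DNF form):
$\text{True}$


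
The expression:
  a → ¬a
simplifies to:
¬a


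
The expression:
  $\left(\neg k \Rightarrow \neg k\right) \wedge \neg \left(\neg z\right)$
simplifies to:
$z$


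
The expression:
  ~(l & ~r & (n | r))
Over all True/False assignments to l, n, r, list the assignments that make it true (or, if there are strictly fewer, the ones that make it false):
is false only for:
  l=True, n=True, r=False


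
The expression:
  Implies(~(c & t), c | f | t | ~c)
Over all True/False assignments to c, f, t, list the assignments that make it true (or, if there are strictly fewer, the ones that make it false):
is always true.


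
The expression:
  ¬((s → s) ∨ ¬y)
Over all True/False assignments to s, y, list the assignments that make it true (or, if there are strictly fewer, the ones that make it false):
is never true.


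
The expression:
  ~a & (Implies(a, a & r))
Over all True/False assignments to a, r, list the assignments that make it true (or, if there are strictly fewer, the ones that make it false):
is true only for:
  a=False, r=False;
  a=False, r=True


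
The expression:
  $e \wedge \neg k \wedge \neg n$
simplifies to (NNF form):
$e \wedge \neg k \wedge \neg n$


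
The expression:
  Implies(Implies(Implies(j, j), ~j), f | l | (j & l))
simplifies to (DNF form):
f | j | l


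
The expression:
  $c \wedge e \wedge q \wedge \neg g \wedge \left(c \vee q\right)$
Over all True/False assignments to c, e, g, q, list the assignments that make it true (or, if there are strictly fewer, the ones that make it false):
is true only for:
  c=True, e=True, g=False, q=True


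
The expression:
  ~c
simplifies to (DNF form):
~c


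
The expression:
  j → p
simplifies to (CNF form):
p ∨ ¬j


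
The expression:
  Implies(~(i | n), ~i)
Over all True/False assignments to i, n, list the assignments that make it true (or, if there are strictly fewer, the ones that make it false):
is always true.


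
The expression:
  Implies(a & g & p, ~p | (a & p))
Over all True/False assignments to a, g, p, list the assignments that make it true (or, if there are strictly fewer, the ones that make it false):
is always true.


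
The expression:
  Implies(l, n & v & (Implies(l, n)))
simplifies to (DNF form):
~l | (n & v)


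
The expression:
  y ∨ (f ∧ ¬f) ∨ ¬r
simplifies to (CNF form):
y ∨ ¬r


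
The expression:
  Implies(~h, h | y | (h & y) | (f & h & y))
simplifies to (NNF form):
h | y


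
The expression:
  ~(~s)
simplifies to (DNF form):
s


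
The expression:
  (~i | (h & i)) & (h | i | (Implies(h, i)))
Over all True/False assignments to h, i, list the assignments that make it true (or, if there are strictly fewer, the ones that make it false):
is false only for:
  h=False, i=True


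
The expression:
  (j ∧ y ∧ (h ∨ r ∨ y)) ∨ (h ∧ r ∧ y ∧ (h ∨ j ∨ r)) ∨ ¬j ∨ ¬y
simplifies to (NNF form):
True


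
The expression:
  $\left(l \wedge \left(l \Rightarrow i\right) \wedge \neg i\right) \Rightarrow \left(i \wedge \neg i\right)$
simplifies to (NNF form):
$\text{True}$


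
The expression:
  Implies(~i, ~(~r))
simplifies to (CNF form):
i | r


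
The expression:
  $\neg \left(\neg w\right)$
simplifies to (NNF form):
$w$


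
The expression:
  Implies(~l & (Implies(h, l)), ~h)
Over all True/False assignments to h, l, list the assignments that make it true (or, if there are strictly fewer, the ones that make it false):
is always true.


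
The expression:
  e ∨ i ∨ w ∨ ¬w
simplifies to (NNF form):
True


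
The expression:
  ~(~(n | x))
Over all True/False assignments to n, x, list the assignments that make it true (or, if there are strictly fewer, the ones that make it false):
is false only for:
  n=False, x=False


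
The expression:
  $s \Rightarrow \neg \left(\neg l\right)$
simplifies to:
$l \vee \neg s$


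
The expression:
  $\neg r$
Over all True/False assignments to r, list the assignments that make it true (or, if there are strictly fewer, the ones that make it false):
is true only for:
  r=False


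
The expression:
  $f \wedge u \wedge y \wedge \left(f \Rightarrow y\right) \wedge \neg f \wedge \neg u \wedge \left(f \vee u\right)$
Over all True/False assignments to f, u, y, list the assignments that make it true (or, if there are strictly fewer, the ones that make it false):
is never true.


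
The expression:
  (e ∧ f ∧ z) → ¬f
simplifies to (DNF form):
¬e ∨ ¬f ∨ ¬z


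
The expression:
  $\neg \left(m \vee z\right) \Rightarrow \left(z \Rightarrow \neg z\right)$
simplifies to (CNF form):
$\text{True}$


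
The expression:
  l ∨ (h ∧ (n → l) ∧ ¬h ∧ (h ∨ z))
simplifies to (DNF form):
l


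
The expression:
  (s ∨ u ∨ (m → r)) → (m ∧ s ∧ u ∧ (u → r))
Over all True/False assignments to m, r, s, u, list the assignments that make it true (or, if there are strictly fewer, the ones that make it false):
is true only for:
  m=True, r=False, s=False, u=False;
  m=True, r=True, s=True, u=True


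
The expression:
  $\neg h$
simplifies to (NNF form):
$\neg h$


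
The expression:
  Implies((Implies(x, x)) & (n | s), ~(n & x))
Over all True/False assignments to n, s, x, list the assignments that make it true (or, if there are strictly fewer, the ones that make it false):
is false only for:
  n=True, s=False, x=True;
  n=True, s=True, x=True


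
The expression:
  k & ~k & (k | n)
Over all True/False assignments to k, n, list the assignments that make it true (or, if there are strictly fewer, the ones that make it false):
is never true.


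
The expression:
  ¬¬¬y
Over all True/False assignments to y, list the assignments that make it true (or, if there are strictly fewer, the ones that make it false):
is true only for:
  y=False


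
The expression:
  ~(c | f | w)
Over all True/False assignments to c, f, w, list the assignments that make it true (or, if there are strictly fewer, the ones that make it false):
is true only for:
  c=False, f=False, w=False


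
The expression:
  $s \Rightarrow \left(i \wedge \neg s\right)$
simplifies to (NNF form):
$\neg s$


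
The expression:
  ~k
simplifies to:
~k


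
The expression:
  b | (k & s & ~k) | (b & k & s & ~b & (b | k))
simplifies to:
b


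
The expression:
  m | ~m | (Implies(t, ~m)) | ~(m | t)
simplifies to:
True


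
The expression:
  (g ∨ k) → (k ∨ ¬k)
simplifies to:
True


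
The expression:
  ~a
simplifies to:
~a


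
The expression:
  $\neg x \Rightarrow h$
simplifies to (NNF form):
$h \vee x$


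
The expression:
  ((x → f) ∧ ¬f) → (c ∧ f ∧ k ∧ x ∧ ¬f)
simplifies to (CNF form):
f ∨ x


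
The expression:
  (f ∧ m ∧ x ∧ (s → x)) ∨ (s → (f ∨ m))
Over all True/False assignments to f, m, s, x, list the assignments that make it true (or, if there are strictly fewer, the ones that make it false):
is false only for:
  f=False, m=False, s=True, x=False;
  f=False, m=False, s=True, x=True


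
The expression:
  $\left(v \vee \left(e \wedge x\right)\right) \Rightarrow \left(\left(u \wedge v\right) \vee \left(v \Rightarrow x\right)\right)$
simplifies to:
$u \vee x \vee \neg v$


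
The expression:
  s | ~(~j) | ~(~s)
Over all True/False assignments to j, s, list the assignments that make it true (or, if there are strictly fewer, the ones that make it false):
is false only for:
  j=False, s=False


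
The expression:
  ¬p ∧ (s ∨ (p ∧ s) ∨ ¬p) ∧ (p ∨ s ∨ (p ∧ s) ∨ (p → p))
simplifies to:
¬p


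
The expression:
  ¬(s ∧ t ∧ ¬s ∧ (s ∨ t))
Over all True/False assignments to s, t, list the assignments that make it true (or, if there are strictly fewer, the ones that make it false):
is always true.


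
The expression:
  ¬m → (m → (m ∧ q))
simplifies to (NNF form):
True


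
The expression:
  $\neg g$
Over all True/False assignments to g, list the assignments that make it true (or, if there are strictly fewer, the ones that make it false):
is true only for:
  g=False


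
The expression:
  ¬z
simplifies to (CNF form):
¬z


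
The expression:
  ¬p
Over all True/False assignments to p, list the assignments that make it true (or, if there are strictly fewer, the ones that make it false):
is true only for:
  p=False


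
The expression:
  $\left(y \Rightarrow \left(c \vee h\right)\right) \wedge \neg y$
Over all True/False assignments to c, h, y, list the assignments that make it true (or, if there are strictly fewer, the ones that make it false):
is true only for:
  c=False, h=False, y=False;
  c=False, h=True, y=False;
  c=True, h=False, y=False;
  c=True, h=True, y=False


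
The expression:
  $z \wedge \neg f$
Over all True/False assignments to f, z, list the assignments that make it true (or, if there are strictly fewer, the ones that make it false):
is true only for:
  f=False, z=True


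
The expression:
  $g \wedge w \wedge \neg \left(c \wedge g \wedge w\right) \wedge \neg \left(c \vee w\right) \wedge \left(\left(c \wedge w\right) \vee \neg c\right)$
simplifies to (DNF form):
$\text{False}$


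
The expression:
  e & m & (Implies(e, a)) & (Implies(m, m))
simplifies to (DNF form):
a & e & m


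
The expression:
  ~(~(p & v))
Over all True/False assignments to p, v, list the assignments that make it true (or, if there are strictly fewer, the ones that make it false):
is true only for:
  p=True, v=True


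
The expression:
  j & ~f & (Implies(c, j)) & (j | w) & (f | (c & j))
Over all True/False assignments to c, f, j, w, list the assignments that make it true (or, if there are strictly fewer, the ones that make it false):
is true only for:
  c=True, f=False, j=True, w=False;
  c=True, f=False, j=True, w=True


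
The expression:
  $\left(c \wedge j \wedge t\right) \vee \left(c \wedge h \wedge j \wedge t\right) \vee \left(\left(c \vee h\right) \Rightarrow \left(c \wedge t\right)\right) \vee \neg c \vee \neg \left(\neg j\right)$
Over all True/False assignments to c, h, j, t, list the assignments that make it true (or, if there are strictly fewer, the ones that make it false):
is false only for:
  c=True, h=False, j=False, t=False;
  c=True, h=True, j=False, t=False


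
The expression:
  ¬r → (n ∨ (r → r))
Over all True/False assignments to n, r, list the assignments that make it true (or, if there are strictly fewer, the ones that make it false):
is always true.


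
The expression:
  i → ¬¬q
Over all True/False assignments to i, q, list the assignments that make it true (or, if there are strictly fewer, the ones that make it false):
is false only for:
  i=True, q=False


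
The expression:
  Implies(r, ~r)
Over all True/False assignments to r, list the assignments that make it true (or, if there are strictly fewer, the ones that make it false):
is true only for:
  r=False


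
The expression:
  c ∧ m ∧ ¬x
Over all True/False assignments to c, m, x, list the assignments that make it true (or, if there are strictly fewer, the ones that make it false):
is true only for:
  c=True, m=True, x=False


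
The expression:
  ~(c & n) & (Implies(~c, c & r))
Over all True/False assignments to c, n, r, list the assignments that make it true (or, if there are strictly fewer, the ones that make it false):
is true only for:
  c=True, n=False, r=False;
  c=True, n=False, r=True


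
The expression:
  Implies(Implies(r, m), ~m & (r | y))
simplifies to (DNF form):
(r & ~m) | (y & ~m)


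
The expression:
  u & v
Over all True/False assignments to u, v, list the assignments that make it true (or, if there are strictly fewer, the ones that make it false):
is true only for:
  u=True, v=True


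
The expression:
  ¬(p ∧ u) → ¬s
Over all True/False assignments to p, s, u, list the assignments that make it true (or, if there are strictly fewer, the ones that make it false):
is false only for:
  p=False, s=True, u=False;
  p=False, s=True, u=True;
  p=True, s=True, u=False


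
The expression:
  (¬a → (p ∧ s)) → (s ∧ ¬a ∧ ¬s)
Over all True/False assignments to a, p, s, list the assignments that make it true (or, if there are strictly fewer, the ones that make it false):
is true only for:
  a=False, p=False, s=False;
  a=False, p=False, s=True;
  a=False, p=True, s=False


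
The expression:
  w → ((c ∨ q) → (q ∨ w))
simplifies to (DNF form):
True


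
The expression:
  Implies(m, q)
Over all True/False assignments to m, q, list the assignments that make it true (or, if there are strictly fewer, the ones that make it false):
is false only for:
  m=True, q=False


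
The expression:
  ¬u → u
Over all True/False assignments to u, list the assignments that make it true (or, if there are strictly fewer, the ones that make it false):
is true only for:
  u=True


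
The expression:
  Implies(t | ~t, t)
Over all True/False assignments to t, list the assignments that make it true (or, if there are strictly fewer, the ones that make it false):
is true only for:
  t=True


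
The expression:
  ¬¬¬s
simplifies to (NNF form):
¬s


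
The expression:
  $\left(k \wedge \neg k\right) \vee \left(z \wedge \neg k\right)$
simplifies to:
$z \wedge \neg k$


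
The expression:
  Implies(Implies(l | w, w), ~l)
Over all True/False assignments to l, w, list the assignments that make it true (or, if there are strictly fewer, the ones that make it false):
is false only for:
  l=True, w=True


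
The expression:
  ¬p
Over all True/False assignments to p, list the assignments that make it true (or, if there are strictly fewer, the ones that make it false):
is true only for:
  p=False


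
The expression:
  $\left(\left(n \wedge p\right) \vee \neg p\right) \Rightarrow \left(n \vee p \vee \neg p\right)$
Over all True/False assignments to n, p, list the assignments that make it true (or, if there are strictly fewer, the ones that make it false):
is always true.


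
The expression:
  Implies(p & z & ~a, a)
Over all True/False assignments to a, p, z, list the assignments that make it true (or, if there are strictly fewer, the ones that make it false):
is false only for:
  a=False, p=True, z=True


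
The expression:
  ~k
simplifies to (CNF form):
~k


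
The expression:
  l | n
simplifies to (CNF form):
l | n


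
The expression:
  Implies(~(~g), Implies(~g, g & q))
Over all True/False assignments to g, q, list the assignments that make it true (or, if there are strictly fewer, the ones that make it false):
is always true.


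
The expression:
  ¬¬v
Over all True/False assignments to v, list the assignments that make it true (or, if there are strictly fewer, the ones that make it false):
is true only for:
  v=True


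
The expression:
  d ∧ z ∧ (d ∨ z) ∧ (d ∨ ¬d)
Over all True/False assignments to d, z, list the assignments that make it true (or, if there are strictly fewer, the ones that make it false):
is true only for:
  d=True, z=True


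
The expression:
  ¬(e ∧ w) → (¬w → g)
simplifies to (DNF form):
g ∨ w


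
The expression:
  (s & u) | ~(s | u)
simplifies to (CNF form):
(s | ~u) & (u | ~s)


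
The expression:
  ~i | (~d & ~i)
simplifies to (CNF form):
~i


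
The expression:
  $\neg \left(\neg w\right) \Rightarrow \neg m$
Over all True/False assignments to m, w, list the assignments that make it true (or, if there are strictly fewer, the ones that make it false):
is false only for:
  m=True, w=True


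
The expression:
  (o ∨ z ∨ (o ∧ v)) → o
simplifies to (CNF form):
o ∨ ¬z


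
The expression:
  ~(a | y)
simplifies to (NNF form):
~a & ~y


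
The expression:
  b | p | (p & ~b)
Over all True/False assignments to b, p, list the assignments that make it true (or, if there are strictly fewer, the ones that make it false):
is false only for:
  b=False, p=False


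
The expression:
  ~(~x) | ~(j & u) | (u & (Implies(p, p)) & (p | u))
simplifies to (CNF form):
True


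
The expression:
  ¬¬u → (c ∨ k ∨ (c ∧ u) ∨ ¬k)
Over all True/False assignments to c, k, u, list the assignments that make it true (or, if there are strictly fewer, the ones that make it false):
is always true.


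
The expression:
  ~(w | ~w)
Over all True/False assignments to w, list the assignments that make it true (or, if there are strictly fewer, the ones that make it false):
is never true.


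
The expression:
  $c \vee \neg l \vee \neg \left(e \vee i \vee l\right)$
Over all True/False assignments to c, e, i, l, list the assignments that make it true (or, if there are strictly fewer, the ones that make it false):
is false only for:
  c=False, e=False, i=False, l=True;
  c=False, e=False, i=True, l=True;
  c=False, e=True, i=False, l=True;
  c=False, e=True, i=True, l=True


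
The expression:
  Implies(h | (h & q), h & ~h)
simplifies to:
~h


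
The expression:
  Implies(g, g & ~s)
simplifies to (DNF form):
~g | ~s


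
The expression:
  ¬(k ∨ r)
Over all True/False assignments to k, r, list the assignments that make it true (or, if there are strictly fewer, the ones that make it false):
is true only for:
  k=False, r=False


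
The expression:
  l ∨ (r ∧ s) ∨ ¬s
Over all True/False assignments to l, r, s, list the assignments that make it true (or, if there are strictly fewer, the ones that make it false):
is false only for:
  l=False, r=False, s=True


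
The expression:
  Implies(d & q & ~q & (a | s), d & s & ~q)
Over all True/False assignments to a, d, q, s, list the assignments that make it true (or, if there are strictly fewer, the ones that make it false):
is always true.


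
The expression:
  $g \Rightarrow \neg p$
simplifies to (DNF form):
$\neg g \vee \neg p$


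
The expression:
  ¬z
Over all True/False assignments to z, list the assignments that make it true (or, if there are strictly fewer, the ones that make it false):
is true only for:
  z=False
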